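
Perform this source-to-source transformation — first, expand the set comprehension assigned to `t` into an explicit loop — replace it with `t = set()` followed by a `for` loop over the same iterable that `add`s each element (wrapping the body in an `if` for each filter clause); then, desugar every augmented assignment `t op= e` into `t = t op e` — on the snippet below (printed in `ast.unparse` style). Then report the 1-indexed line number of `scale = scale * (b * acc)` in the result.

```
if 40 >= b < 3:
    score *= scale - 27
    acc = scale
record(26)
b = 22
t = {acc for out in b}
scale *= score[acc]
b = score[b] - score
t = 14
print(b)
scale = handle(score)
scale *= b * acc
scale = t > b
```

14

Transformed code:
if 40 >= b < 3:
    score = score * (scale - 27)
    acc = scale
record(26)
b = 22
t = set()
for out in b:
    t.add(acc)
scale = scale * score[acc]
b = score[b] - score
t = 14
print(b)
scale = handle(score)
scale = scale * (b * acc)
scale = t > b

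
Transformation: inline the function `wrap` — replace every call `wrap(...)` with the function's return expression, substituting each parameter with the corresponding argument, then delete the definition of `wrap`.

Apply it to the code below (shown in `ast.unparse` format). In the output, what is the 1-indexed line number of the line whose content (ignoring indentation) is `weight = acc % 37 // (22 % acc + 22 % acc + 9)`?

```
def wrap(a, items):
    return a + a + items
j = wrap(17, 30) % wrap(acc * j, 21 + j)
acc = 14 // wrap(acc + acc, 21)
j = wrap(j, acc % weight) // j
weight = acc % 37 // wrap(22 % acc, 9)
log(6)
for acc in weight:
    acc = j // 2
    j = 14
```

4

Transformed code:
j = (17 + 17 + 30) % (acc * j + acc * j + (21 + j))
acc = 14 // (acc + acc + (acc + acc) + 21)
j = (j + j + acc % weight) // j
weight = acc % 37 // (22 % acc + 22 % acc + 9)
log(6)
for acc in weight:
    acc = j // 2
    j = 14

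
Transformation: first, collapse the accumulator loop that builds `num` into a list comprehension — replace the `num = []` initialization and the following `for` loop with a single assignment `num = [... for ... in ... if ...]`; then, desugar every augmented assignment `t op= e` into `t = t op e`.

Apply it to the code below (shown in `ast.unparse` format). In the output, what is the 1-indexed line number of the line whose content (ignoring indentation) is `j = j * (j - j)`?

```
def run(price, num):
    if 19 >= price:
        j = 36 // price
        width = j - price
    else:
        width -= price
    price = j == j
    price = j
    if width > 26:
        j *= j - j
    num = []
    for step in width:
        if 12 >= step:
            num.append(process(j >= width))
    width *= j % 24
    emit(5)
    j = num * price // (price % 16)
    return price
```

Transformed code:
def run(price, num):
    if 19 >= price:
        j = 36 // price
        width = j - price
    else:
        width = width - price
    price = j == j
    price = j
    if width > 26:
        j = j * (j - j)
    num = [process(j >= width) for step in width if 12 >= step]
    width = width * (j % 24)
    emit(5)
    j = num * price // (price % 16)
    return price

10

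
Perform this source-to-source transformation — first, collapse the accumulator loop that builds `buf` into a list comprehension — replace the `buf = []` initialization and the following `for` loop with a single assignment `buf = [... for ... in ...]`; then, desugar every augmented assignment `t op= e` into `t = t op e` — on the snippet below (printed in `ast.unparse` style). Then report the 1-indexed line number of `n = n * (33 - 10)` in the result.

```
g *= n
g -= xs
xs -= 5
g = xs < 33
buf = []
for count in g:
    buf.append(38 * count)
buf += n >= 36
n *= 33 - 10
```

7

Transformed code:
g = g * n
g = g - xs
xs = xs - 5
g = xs < 33
buf = [38 * count for count in g]
buf = buf + (n >= 36)
n = n * (33 - 10)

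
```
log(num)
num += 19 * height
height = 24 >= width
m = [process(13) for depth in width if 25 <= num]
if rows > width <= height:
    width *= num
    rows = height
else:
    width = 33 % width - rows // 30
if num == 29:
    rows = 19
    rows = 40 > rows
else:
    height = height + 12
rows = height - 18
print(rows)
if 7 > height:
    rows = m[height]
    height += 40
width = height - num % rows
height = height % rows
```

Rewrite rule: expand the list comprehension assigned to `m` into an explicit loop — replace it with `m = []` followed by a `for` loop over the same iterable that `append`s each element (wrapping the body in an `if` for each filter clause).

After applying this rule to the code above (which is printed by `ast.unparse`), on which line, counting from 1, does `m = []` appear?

Transformed code:
log(num)
num += 19 * height
height = 24 >= width
m = []
for depth in width:
    if 25 <= num:
        m.append(process(13))
if rows > width <= height:
    width *= num
    rows = height
else:
    width = 33 % width - rows // 30
if num == 29:
    rows = 19
    rows = 40 > rows
else:
    height = height + 12
rows = height - 18
print(rows)
if 7 > height:
    rows = m[height]
    height += 40
width = height - num % rows
height = height % rows

4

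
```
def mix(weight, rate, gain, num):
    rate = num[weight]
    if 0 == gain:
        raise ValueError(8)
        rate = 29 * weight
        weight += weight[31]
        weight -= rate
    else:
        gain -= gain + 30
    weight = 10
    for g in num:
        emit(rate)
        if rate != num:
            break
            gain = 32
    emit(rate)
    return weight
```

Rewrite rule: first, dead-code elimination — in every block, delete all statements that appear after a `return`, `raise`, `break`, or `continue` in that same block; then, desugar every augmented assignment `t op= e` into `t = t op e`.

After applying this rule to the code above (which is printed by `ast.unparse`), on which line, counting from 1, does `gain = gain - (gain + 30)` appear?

Transformed code:
def mix(weight, rate, gain, num):
    rate = num[weight]
    if 0 == gain:
        raise ValueError(8)
    else:
        gain = gain - (gain + 30)
    weight = 10
    for g in num:
        emit(rate)
        if rate != num:
            break
    emit(rate)
    return weight

6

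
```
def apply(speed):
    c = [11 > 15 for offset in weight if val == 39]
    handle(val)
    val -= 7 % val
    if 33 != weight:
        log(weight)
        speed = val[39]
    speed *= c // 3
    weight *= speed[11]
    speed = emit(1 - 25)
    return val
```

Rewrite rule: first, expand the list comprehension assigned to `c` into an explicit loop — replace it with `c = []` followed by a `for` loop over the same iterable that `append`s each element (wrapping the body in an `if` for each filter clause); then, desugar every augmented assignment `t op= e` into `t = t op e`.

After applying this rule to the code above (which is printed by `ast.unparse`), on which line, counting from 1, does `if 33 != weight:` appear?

8

Transformed code:
def apply(speed):
    c = []
    for offset in weight:
        if val == 39:
            c.append(11 > 15)
    handle(val)
    val = val - 7 % val
    if 33 != weight:
        log(weight)
        speed = val[39]
    speed = speed * (c // 3)
    weight = weight * speed[11]
    speed = emit(1 - 25)
    return val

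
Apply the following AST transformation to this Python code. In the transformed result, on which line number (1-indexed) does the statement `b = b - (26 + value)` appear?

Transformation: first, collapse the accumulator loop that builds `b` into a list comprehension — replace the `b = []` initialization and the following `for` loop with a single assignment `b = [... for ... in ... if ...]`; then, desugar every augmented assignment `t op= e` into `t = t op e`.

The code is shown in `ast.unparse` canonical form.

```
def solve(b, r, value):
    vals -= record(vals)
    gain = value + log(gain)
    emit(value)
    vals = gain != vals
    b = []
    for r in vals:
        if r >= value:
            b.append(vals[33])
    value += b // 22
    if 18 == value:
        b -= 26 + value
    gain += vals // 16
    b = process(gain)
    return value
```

9

Transformed code:
def solve(b, r, value):
    vals = vals - record(vals)
    gain = value + log(gain)
    emit(value)
    vals = gain != vals
    b = [vals[33] for r in vals if r >= value]
    value = value + b // 22
    if 18 == value:
        b = b - (26 + value)
    gain = gain + vals // 16
    b = process(gain)
    return value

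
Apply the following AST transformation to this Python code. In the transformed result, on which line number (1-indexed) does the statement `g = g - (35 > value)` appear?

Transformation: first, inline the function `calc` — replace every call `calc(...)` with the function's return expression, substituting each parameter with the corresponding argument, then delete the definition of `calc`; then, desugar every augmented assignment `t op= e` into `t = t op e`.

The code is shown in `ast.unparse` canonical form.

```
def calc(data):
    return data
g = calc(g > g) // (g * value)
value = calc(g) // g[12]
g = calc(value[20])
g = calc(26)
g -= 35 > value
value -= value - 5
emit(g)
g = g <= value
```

5

Transformed code:
g = (g > g) // (g * value)
value = g // g[12]
g = value[20]
g = 26
g = g - (35 > value)
value = value - (value - 5)
emit(g)
g = g <= value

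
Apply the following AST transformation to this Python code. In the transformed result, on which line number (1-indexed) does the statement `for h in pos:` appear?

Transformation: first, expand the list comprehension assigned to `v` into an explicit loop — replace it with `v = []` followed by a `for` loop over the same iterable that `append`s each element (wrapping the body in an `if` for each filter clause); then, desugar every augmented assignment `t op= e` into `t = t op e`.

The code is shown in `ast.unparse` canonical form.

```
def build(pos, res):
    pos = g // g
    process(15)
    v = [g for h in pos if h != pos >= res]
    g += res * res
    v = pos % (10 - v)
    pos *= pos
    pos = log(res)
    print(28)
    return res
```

Transformed code:
def build(pos, res):
    pos = g // g
    process(15)
    v = []
    for h in pos:
        if h != pos >= res:
            v.append(g)
    g = g + res * res
    v = pos % (10 - v)
    pos = pos * pos
    pos = log(res)
    print(28)
    return res

5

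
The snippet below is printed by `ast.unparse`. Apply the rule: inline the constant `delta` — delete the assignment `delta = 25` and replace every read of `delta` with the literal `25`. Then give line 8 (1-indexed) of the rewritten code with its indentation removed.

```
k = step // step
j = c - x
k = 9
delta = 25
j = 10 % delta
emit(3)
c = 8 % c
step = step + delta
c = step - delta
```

c = step - 25

Transformed code:
k = step // step
j = c - x
k = 9
j = 10 % 25
emit(3)
c = 8 % c
step = step + 25
c = step - 25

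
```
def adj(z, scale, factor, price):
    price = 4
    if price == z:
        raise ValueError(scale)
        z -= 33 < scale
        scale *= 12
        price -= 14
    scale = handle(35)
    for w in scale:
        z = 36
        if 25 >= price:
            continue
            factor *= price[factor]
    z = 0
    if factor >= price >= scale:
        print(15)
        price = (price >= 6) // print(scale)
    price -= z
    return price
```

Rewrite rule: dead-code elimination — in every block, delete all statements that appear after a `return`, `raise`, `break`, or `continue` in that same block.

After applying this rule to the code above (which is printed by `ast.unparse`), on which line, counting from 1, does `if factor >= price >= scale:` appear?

Transformed code:
def adj(z, scale, factor, price):
    price = 4
    if price == z:
        raise ValueError(scale)
    scale = handle(35)
    for w in scale:
        z = 36
        if 25 >= price:
            continue
    z = 0
    if factor >= price >= scale:
        print(15)
        price = (price >= 6) // print(scale)
    price -= z
    return price

11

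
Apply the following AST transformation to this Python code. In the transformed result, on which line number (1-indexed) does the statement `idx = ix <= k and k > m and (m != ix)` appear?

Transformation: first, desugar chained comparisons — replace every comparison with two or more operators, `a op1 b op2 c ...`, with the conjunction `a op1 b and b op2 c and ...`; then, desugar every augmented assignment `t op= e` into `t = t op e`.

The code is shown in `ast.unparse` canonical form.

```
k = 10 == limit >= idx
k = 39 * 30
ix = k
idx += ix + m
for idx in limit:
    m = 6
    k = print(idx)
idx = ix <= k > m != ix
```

8

Transformed code:
k = 10 == limit and limit >= idx
k = 39 * 30
ix = k
idx = idx + (ix + m)
for idx in limit:
    m = 6
    k = print(idx)
idx = ix <= k and k > m and (m != ix)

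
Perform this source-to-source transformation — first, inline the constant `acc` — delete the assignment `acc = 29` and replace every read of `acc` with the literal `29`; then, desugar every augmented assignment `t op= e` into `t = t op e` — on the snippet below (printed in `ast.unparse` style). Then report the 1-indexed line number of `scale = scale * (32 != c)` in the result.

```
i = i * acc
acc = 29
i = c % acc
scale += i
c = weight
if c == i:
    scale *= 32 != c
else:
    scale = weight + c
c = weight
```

6

Transformed code:
i = i * 29
i = c % 29
scale = scale + i
c = weight
if c == i:
    scale = scale * (32 != c)
else:
    scale = weight + c
c = weight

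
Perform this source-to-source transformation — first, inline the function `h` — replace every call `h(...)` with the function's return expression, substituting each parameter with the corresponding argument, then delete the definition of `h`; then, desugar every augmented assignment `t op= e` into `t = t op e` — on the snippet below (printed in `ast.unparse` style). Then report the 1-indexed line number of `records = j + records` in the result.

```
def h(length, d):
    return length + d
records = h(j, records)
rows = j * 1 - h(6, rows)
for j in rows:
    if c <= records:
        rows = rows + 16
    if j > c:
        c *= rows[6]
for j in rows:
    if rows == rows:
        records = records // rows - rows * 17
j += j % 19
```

Transformed code:
records = j + records
rows = j * 1 - (6 + rows)
for j in rows:
    if c <= records:
        rows = rows + 16
    if j > c:
        c = c * rows[6]
for j in rows:
    if rows == rows:
        records = records // rows - rows * 17
j = j + j % 19

1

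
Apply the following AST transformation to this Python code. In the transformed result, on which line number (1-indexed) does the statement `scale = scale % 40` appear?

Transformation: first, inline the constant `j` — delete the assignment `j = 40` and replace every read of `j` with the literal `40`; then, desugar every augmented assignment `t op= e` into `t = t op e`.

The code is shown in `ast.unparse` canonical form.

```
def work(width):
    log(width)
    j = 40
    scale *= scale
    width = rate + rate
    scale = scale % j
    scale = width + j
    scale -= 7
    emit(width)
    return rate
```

5

Transformed code:
def work(width):
    log(width)
    scale = scale * scale
    width = rate + rate
    scale = scale % 40
    scale = width + 40
    scale = scale - 7
    emit(width)
    return rate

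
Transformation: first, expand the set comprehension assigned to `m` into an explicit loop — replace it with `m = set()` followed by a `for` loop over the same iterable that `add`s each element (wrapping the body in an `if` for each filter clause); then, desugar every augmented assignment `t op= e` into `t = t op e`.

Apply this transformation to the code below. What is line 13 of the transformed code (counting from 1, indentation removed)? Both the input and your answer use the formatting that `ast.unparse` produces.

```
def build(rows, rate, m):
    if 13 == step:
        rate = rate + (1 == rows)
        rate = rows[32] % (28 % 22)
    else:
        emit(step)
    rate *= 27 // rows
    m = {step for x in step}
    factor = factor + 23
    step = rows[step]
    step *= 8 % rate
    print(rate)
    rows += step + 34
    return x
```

step = step * (8 % rate)

Transformed code:
def build(rows, rate, m):
    if 13 == step:
        rate = rate + (1 == rows)
        rate = rows[32] % (28 % 22)
    else:
        emit(step)
    rate = rate * (27 // rows)
    m = set()
    for x in step:
        m.add(step)
    factor = factor + 23
    step = rows[step]
    step = step * (8 % rate)
    print(rate)
    rows = rows + (step + 34)
    return x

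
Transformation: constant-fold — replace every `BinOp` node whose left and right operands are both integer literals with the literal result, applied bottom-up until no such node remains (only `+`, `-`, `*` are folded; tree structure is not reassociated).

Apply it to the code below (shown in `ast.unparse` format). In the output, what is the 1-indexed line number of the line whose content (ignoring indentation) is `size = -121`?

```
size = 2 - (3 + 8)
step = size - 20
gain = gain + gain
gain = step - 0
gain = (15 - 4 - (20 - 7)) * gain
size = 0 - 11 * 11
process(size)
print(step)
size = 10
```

Transformed code:
size = -9
step = size - 20
gain = gain + gain
gain = step - 0
gain = -2 * gain
size = -121
process(size)
print(step)
size = 10

6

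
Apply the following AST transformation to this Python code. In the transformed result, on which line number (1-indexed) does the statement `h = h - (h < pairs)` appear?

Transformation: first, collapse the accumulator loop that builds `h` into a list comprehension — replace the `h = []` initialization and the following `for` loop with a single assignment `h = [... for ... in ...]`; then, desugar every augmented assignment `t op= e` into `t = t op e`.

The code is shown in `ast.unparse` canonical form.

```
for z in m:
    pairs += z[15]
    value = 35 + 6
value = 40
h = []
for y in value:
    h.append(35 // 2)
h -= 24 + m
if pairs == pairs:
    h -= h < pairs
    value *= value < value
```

8

Transformed code:
for z in m:
    pairs = pairs + z[15]
    value = 35 + 6
value = 40
h = [35 // 2 for y in value]
h = h - (24 + m)
if pairs == pairs:
    h = h - (h < pairs)
    value = value * (value < value)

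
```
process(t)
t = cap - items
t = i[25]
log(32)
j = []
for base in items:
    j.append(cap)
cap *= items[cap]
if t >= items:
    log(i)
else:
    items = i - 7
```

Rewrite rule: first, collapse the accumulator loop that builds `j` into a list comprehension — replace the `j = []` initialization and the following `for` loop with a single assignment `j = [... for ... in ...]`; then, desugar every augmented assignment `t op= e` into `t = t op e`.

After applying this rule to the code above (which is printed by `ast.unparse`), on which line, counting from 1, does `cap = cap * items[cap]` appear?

Transformed code:
process(t)
t = cap - items
t = i[25]
log(32)
j = [cap for base in items]
cap = cap * items[cap]
if t >= items:
    log(i)
else:
    items = i - 7

6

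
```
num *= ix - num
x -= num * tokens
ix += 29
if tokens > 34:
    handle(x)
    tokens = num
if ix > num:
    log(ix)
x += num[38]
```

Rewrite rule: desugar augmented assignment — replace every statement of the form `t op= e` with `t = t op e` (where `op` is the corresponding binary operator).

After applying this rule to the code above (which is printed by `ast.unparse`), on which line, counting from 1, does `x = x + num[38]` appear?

Transformed code:
num = num * (ix - num)
x = x - num * tokens
ix = ix + 29
if tokens > 34:
    handle(x)
    tokens = num
if ix > num:
    log(ix)
x = x + num[38]

9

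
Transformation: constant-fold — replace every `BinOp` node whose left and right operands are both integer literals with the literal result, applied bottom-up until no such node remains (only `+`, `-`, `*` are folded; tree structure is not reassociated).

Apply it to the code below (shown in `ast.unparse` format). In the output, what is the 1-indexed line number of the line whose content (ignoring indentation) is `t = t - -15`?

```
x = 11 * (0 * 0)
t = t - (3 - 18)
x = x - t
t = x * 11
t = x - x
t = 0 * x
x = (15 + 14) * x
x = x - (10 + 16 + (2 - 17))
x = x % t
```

Transformed code:
x = 0
t = t - -15
x = x - t
t = x * 11
t = x - x
t = 0 * x
x = 29 * x
x = x - 11
x = x % t

2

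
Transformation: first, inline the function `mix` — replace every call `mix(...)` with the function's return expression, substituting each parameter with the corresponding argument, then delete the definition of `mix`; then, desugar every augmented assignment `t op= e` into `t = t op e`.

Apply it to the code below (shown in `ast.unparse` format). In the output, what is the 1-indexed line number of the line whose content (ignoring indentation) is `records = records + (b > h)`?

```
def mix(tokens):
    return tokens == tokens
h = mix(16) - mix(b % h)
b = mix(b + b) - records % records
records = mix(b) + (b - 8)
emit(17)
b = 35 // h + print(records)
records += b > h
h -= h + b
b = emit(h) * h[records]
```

Transformed code:
h = (16 == 16) - (b % h == b % h)
b = (b + b == b + b) - records % records
records = (b == b) + (b - 8)
emit(17)
b = 35 // h + print(records)
records = records + (b > h)
h = h - (h + b)
b = emit(h) * h[records]

6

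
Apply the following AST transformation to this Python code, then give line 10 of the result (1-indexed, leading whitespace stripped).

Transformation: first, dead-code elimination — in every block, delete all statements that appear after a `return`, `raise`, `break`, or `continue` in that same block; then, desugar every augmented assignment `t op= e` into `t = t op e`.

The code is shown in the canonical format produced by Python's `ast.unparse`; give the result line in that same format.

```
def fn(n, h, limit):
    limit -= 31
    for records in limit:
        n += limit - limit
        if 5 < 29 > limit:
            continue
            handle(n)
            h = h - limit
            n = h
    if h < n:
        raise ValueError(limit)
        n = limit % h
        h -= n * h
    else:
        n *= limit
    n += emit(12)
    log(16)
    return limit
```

n = n * limit

Transformed code:
def fn(n, h, limit):
    limit = limit - 31
    for records in limit:
        n = n + (limit - limit)
        if 5 < 29 > limit:
            continue
    if h < n:
        raise ValueError(limit)
    else:
        n = n * limit
    n = n + emit(12)
    log(16)
    return limit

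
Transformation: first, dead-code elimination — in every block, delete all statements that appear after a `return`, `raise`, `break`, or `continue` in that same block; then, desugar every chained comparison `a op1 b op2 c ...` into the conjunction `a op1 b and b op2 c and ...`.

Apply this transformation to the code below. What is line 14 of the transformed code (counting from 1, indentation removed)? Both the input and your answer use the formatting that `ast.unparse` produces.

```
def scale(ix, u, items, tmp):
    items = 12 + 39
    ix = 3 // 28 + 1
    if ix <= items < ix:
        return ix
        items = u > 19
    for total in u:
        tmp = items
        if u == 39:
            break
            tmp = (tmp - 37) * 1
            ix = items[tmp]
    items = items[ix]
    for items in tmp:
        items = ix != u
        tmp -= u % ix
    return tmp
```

Transformed code:
def scale(ix, u, items, tmp):
    items = 12 + 39
    ix = 3 // 28 + 1
    if ix <= items and items < ix:
        return ix
    for total in u:
        tmp = items
        if u == 39:
            break
    items = items[ix]
    for items in tmp:
        items = ix != u
        tmp -= u % ix
    return tmp

return tmp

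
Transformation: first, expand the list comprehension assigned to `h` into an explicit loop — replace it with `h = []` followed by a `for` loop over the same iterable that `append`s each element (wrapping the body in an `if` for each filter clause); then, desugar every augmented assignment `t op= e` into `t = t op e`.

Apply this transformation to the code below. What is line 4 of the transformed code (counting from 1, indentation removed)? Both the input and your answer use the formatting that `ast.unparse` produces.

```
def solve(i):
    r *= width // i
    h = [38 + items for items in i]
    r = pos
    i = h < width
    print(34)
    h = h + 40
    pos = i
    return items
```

for items in i:

Transformed code:
def solve(i):
    r = r * (width // i)
    h = []
    for items in i:
        h.append(38 + items)
    r = pos
    i = h < width
    print(34)
    h = h + 40
    pos = i
    return items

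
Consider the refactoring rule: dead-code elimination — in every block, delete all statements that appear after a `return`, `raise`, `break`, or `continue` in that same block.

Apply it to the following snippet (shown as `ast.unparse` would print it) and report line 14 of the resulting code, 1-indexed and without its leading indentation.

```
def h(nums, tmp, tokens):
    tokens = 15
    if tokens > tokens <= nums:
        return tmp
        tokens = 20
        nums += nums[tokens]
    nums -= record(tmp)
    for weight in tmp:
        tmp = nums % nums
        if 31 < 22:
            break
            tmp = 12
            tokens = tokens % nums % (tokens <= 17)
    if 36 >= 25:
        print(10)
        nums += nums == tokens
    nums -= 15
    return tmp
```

Transformed code:
def h(nums, tmp, tokens):
    tokens = 15
    if tokens > tokens <= nums:
        return tmp
    nums -= record(tmp)
    for weight in tmp:
        tmp = nums % nums
        if 31 < 22:
            break
    if 36 >= 25:
        print(10)
        nums += nums == tokens
    nums -= 15
    return tmp

return tmp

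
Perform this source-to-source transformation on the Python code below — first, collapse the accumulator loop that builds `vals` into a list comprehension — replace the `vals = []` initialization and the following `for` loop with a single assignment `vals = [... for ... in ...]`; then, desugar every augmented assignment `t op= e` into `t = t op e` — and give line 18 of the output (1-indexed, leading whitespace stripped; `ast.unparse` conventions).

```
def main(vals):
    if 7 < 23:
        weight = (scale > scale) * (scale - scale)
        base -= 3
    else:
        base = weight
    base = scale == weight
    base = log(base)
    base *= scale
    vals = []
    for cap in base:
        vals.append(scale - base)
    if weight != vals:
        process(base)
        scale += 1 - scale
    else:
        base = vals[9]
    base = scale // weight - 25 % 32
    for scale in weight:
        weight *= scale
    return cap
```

Transformed code:
def main(vals):
    if 7 < 23:
        weight = (scale > scale) * (scale - scale)
        base = base - 3
    else:
        base = weight
    base = scale == weight
    base = log(base)
    base = base * scale
    vals = [scale - base for cap in base]
    if weight != vals:
        process(base)
        scale = scale + (1 - scale)
    else:
        base = vals[9]
    base = scale // weight - 25 % 32
    for scale in weight:
        weight = weight * scale
    return cap

weight = weight * scale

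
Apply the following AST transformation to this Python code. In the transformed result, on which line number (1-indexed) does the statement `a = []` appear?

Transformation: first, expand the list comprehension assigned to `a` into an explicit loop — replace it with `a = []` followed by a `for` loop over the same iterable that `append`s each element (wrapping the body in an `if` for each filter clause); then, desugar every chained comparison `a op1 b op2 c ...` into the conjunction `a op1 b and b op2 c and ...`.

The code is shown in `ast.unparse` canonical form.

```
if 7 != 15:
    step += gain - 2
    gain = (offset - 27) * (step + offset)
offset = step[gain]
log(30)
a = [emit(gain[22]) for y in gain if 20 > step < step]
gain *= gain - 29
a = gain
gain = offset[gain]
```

6

Transformed code:
if 7 != 15:
    step += gain - 2
    gain = (offset - 27) * (step + offset)
offset = step[gain]
log(30)
a = []
for y in gain:
    if 20 > step and step < step:
        a.append(emit(gain[22]))
gain *= gain - 29
a = gain
gain = offset[gain]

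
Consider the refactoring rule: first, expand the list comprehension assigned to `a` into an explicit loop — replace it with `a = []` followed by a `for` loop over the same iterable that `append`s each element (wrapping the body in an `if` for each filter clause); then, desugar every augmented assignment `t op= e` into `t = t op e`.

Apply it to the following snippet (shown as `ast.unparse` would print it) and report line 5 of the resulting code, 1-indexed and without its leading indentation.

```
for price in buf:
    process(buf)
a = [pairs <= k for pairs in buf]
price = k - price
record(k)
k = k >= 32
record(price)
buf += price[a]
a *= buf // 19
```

a.append(pairs <= k)

Transformed code:
for price in buf:
    process(buf)
a = []
for pairs in buf:
    a.append(pairs <= k)
price = k - price
record(k)
k = k >= 32
record(price)
buf = buf + price[a]
a = a * (buf // 19)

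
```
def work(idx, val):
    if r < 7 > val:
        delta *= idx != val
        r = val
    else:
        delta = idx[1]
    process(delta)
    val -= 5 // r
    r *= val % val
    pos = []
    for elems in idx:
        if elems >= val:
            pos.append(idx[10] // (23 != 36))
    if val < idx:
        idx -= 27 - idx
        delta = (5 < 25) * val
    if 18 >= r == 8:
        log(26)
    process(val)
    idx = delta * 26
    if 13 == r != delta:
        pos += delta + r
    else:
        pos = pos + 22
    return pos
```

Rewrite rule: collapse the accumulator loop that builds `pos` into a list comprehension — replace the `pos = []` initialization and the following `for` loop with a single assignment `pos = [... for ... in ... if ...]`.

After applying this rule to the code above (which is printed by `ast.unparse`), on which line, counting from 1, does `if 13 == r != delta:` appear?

Transformed code:
def work(idx, val):
    if r < 7 > val:
        delta *= idx != val
        r = val
    else:
        delta = idx[1]
    process(delta)
    val -= 5 // r
    r *= val % val
    pos = [idx[10] // (23 != 36) for elems in idx if elems >= val]
    if val < idx:
        idx -= 27 - idx
        delta = (5 < 25) * val
    if 18 >= r == 8:
        log(26)
    process(val)
    idx = delta * 26
    if 13 == r != delta:
        pos += delta + r
    else:
        pos = pos + 22
    return pos

18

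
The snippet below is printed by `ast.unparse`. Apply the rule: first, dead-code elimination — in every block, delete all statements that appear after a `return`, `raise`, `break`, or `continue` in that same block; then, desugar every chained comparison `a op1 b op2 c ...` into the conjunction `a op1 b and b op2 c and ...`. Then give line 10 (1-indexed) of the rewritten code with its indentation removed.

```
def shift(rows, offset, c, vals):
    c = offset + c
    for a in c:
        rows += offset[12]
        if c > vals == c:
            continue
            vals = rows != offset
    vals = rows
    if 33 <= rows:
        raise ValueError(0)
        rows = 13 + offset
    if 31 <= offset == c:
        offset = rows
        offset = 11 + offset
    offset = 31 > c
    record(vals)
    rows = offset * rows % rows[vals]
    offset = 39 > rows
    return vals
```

Transformed code:
def shift(rows, offset, c, vals):
    c = offset + c
    for a in c:
        rows += offset[12]
        if c > vals and vals == c:
            continue
    vals = rows
    if 33 <= rows:
        raise ValueError(0)
    if 31 <= offset and offset == c:
        offset = rows
        offset = 11 + offset
    offset = 31 > c
    record(vals)
    rows = offset * rows % rows[vals]
    offset = 39 > rows
    return vals

if 31 <= offset and offset == c:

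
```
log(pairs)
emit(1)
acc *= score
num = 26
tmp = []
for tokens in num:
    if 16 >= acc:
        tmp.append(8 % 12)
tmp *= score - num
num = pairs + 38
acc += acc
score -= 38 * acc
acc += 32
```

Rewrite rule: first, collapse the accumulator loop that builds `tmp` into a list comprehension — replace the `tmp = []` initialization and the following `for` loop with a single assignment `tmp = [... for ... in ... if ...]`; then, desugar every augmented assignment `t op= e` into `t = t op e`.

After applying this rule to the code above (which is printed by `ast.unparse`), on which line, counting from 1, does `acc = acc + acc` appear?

8

Transformed code:
log(pairs)
emit(1)
acc = acc * score
num = 26
tmp = [8 % 12 for tokens in num if 16 >= acc]
tmp = tmp * (score - num)
num = pairs + 38
acc = acc + acc
score = score - 38 * acc
acc = acc + 32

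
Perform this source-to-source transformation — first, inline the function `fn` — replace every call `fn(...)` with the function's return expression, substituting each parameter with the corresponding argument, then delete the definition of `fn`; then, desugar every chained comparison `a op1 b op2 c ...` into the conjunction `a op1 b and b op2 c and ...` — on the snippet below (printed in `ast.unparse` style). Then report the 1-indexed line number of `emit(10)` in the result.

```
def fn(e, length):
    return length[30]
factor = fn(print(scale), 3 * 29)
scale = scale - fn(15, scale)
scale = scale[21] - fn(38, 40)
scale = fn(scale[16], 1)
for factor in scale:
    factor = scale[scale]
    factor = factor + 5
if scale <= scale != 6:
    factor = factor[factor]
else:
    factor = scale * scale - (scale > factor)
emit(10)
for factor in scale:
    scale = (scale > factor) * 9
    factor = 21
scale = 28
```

12

Transformed code:
factor = (3 * 29)[30]
scale = scale - scale[30]
scale = scale[21] - 40[30]
scale = 1[30]
for factor in scale:
    factor = scale[scale]
    factor = factor + 5
if scale <= scale and scale != 6:
    factor = factor[factor]
else:
    factor = scale * scale - (scale > factor)
emit(10)
for factor in scale:
    scale = (scale > factor) * 9
    factor = 21
scale = 28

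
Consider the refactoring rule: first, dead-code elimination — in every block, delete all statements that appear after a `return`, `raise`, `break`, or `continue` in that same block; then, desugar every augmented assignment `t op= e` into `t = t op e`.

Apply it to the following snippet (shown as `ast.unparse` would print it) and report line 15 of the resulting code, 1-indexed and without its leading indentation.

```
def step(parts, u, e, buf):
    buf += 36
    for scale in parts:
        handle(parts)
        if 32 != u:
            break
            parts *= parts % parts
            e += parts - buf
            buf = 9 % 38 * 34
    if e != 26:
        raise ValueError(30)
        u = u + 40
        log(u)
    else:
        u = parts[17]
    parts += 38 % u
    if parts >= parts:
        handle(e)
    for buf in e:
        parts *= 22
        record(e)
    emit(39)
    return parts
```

Transformed code:
def step(parts, u, e, buf):
    buf = buf + 36
    for scale in parts:
        handle(parts)
        if 32 != u:
            break
    if e != 26:
        raise ValueError(30)
    else:
        u = parts[17]
    parts = parts + 38 % u
    if parts >= parts:
        handle(e)
    for buf in e:
        parts = parts * 22
        record(e)
    emit(39)
    return parts

parts = parts * 22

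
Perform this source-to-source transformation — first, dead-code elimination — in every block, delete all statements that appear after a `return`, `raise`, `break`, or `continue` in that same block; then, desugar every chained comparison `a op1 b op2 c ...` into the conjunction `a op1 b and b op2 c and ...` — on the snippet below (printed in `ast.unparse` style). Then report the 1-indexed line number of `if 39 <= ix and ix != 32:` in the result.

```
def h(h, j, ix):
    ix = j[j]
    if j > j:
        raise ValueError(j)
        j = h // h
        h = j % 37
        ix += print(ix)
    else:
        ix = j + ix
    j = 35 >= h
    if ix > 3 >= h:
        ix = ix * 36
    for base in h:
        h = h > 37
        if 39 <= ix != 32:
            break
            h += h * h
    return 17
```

Transformed code:
def h(h, j, ix):
    ix = j[j]
    if j > j:
        raise ValueError(j)
    else:
        ix = j + ix
    j = 35 >= h
    if ix > 3 and 3 >= h:
        ix = ix * 36
    for base in h:
        h = h > 37
        if 39 <= ix and ix != 32:
            break
    return 17

12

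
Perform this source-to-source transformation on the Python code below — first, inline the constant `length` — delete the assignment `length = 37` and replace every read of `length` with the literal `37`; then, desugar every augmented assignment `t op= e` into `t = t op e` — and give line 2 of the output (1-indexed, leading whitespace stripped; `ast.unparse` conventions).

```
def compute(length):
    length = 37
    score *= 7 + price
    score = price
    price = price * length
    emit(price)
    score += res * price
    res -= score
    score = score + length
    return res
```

score = score * (7 + price)

Transformed code:
def compute(length):
    score = score * (7 + price)
    score = price
    price = price * 37
    emit(price)
    score = score + res * price
    res = res - score
    score = score + 37
    return res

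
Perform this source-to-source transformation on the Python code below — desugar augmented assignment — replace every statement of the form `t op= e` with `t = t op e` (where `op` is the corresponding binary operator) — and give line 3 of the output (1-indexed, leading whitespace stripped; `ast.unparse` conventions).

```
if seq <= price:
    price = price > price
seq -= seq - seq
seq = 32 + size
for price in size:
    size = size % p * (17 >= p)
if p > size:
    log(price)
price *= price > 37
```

Transformed code:
if seq <= price:
    price = price > price
seq = seq - (seq - seq)
seq = 32 + size
for price in size:
    size = size % p * (17 >= p)
if p > size:
    log(price)
price = price * (price > 37)

seq = seq - (seq - seq)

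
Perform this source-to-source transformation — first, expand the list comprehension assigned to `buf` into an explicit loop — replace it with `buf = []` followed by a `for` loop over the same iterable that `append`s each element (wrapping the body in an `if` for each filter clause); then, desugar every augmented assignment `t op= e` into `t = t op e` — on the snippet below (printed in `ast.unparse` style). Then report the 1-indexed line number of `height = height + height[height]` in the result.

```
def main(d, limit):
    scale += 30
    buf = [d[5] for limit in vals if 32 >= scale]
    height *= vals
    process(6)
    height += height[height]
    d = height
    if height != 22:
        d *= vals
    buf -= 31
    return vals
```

9

Transformed code:
def main(d, limit):
    scale = scale + 30
    buf = []
    for limit in vals:
        if 32 >= scale:
            buf.append(d[5])
    height = height * vals
    process(6)
    height = height + height[height]
    d = height
    if height != 22:
        d = d * vals
    buf = buf - 31
    return vals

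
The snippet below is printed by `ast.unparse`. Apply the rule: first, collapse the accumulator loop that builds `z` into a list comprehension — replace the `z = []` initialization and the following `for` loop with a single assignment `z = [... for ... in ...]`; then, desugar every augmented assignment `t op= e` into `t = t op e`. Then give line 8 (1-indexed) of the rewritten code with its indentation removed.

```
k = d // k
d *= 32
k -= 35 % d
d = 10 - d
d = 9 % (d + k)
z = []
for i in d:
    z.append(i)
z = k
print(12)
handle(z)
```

print(12)

Transformed code:
k = d // k
d = d * 32
k = k - 35 % d
d = 10 - d
d = 9 % (d + k)
z = [i for i in d]
z = k
print(12)
handle(z)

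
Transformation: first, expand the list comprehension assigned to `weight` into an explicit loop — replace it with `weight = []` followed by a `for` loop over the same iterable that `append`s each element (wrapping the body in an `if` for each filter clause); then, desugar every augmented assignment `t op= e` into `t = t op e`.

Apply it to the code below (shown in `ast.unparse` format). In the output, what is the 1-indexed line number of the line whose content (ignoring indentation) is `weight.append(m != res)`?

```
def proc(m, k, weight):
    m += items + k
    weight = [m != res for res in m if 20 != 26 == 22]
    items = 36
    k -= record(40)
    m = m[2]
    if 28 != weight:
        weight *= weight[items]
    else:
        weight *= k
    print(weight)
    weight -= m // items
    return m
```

Transformed code:
def proc(m, k, weight):
    m = m + (items + k)
    weight = []
    for res in m:
        if 20 != 26 == 22:
            weight.append(m != res)
    items = 36
    k = k - record(40)
    m = m[2]
    if 28 != weight:
        weight = weight * weight[items]
    else:
        weight = weight * k
    print(weight)
    weight = weight - m // items
    return m

6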